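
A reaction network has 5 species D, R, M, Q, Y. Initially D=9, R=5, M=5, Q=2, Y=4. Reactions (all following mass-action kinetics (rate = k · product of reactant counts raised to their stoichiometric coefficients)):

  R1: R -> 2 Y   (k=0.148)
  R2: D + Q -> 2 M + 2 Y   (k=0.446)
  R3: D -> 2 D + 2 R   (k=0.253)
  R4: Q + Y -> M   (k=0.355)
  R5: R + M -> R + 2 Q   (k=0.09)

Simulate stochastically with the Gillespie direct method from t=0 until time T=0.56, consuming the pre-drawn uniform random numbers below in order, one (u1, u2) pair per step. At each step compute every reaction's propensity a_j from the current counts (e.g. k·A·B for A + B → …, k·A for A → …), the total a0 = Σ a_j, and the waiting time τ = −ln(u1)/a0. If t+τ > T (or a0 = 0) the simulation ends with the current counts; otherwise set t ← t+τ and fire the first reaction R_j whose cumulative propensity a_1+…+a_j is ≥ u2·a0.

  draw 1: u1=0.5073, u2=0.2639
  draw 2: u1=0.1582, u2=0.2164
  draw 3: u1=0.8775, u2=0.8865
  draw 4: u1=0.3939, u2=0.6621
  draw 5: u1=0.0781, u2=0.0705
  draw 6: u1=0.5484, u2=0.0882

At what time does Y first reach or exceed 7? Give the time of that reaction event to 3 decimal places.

Threshold first reached at t = 0.201

t=0.000: D=9 R=5 M=5 Q=2 Y=4
Draw 1: a1=0.740, a2=8.028, a3=2.277, a4=2.840, a5=2.250, a0=16.135; τ=−ln(0.5073)/16.135=0.042 → t=0.042; u2·a0=0.2639·16.135=4.258; a1=0.740 < 4.258 ≤ a1+a2=8.768 → R2 fires; D=8 R=5 M=7 Q=1 Y=6
Draw 2: a1=0.740, a2=3.568, a3=2.024, a4=2.130, a5=3.150, a0=11.612; τ=−ln(0.1582)/11.612=0.159 → t=0.201; u2·a0=0.2164·11.612=2.513; a1=0.740 < 2.513 ≤ a1+a2=4.308 → R2 fires; D=7 R=5 M=9 Q=0 Y=8
Draw 3: a1=0.740, a2=0.000, a3=1.771, a4=0.000, a5=4.050, a0=6.561; τ=−ln(0.8775)/6.561=0.020 → t=0.221; u2·a0=0.8865·6.561=5.816; a1+…+a4=2.511 < 5.816 ≤ a1+…+a5=6.561 → R5 fires; D=7 R=5 M=8 Q=2 Y=8
Draw 4: a1=0.740, a2=6.244, a3=1.771, a4=5.680, a5=3.600, a0=18.035; τ=−ln(0.3939)/18.035=0.052 → t=0.272; u2·a0=0.6621·18.035=11.941; a1+…+a3=8.755 < 11.941 ≤ a1+…+a4=14.435 → R4 fires; D=7 R=5 M=9 Q=1 Y=7
Draw 5: a1=0.740, a2=3.122, a3=1.771, a4=2.485, a5=4.050, a0=12.168; τ=−ln(0.0781)/12.168=0.210 → t=0.482; u2·a0=0.0705·12.168=0.858; a1=0.740 < 0.858 ≤ a1+a2=3.862 → R2 fires; D=6 R=5 M=11 Q=0 Y=9
Draw 6: a1=0.740, a2=0.000, a3=1.518, a4=0.000, a5=4.950, a0=7.208; τ=−ln(0.5484)/7.208=0.083 → t=0.565 > T=0.56: stop.
Y first becomes ≥ 7 when it reaches 8 at the event at t=0.201.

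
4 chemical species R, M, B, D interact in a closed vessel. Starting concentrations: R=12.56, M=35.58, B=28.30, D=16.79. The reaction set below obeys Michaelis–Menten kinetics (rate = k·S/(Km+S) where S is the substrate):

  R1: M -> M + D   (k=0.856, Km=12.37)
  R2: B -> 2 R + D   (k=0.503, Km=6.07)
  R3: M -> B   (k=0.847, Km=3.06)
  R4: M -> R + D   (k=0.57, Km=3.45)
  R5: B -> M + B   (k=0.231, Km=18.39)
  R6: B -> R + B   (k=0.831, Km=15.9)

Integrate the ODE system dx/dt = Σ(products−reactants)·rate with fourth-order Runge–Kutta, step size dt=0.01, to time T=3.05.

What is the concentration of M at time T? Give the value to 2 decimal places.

RK4 with dt=0.01: 305 steps to T=3.05. Trajectory (selected grid times):
t=0.00: R=12.56 M=35.58 B=28.30 D=16.79
t=0.34: R=13.20 M=35.19 B=28.42 D=17.32
t=0.68: R=13.84 M=34.79 B=28.55 D=17.86
t=1.02: R=14.48 M=34.40 B=28.67 D=18.39
t=1.36: R=15.12 M=34.01 B=28.79 D=18.92
t=1.69: R=15.74 M=33.63 B=28.91 D=19.43
t=2.03: R=16.38 M=33.24 B=29.04 D=19.96
t=2.37: R=17.02 M=32.84 B=29.16 D=20.49
t=2.71: R=17.66 M=32.45 B=29.28 D=21.02
t=3.05: R=18.31 M=32.06 B=29.40 D=21.55
Read off M at T=3.05: 32.06

M at T = 32.06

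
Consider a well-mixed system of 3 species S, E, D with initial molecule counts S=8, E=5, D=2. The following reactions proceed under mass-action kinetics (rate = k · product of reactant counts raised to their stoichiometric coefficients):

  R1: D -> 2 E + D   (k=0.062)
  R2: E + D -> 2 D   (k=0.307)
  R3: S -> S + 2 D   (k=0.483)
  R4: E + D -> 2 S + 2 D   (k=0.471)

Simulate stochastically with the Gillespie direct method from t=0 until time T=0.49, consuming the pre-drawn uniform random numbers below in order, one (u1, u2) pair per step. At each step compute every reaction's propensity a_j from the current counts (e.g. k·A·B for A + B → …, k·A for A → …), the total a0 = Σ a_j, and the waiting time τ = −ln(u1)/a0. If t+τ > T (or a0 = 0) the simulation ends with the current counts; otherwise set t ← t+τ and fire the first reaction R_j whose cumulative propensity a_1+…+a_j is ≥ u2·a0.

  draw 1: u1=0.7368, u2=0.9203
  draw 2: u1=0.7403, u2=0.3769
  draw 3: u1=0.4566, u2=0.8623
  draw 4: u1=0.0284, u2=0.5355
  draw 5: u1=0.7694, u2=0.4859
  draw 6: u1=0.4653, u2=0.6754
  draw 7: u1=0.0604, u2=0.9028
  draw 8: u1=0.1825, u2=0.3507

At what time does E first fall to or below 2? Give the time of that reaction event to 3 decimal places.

t=0.000: S=8 E=5 D=2
Draw 1: a1=0.124, a2=3.070, a3=3.864, a4=4.710, a0=11.768; τ=−ln(0.7368)/11.768=0.026 → t=0.026; u2·a0=0.9203·11.768=10.830; a1+…+a3=7.058 < 10.830 ≤ a1+…+a4=11.768 → R4 fires; S=10 E=4 D=3
Draw 2: a1=0.186, a2=3.684, a3=4.830, a4=5.652, a0=14.352; τ=−ln(0.7403)/14.352=0.021 → t=0.047; u2·a0=0.3769·14.352=5.409; a1+a2=3.870 < 5.409 ≤ a1+…+a3=8.700 → R3 fires; S=10 E=4 D=5
Draw 3: a1=0.310, a2=6.140, a3=4.830, a4=9.420, a0=20.700; τ=−ln(0.4566)/20.700=0.038 → t=0.085; u2·a0=0.8623·20.700=17.850; a1+…+a3=11.280 < 17.850 ≤ a1+…+a4=20.700 → R4 fires; S=12 E=3 D=6
Draw 4: a1=0.372, a2=5.526, a3=5.796, a4=8.478, a0=20.172; τ=−ln(0.0284)/20.172=0.177 → t=0.261; u2·a0=0.5355·20.172=10.802; a1+a2=5.898 < 10.802 ≤ a1+…+a3=11.694 → R3 fires; S=12 E=3 D=8
Draw 5: a1=0.496, a2=7.368, a3=5.796, a4=11.304, a0=24.964; τ=−ln(0.7694)/24.964=0.011 → t=0.272; u2·a0=0.4859·24.964=12.130; a1+a2=7.864 < 12.130 ≤ a1+…+a3=13.660 → R3 fires; S=12 E=3 D=10
Draw 6: a1=0.620, a2=9.210, a3=5.796, a4=14.130, a0=29.756; τ=−ln(0.4653)/29.756=0.026 → t=0.298; u2·a0=0.6754·29.756=20.097; a1+…+a3=15.626 < 20.097 ≤ a1+…+a4=29.756 → R4 fires; S=14 E=2 D=11
Draw 7: a1=0.682, a2=6.754, a3=6.762, a4=10.362, a0=24.560; τ=−ln(0.0604)/24.560=0.114 → t=0.412; u2·a0=0.9028·24.560=22.173; a1+…+a3=14.198 < 22.173 ≤ a1+…+a4=24.560 → R4 fires; S=16 E=1 D=12
Draw 8: a1=0.744, a2=3.684, a3=7.728, a4=5.652, a0=17.808; τ=−ln(0.1825)/17.808=0.096 → t=0.507 > T=0.49: stop.
E first becomes ≤ 2 when it reaches 2 at the event at t=0.298.

Threshold first reached at t = 0.298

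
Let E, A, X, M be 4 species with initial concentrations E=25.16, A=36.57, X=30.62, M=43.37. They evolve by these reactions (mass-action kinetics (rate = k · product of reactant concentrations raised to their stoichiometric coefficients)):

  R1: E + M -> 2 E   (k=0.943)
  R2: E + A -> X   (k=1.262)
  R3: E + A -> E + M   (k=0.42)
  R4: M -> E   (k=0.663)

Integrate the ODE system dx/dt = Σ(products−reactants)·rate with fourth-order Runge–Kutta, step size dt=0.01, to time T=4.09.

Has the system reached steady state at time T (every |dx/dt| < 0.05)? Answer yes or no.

RK4 with dt=0.01: 409 steps to T=4.09. Trajectory (selected grid times):
t=0.00: E=25.16 A=36.57 X=30.62 M=43.37
t=0.45: E=50.22 A=0.00 X=58.06 M=0.00
t=0.91: E=50.22 A=0.00 X=58.06 M=0.00
t=1.36: E=50.22 A=0.00 X=58.06 M=0.00
t=1.82: E=50.22 A=0.00 X=58.06 M=0.00
t=2.27: E=50.22 A=0.00 X=58.06 M=0.00
t=2.73: E=50.22 A=0.00 X=58.06 M=0.00
t=3.18: E=50.22 A=0.00 X=58.06 M=0.00
t=3.64: E=50.22 A=0.00 X=58.06 M=0.00
t=4.09: E=50.22 A=0.00 X=58.06 M=0.00
Rates at T: R1=0.0000, R2=0.0000, R3=0.0000, R4=0.0000
dx/dt at T (Σ net stoichiometry × rate): E=+0.0000, A=-0.0000, X=+0.0000, M=-0.0000
Largest |dx/dt| is |+0.0000| (E) < 0.05 → steady.

Steady state at T: yes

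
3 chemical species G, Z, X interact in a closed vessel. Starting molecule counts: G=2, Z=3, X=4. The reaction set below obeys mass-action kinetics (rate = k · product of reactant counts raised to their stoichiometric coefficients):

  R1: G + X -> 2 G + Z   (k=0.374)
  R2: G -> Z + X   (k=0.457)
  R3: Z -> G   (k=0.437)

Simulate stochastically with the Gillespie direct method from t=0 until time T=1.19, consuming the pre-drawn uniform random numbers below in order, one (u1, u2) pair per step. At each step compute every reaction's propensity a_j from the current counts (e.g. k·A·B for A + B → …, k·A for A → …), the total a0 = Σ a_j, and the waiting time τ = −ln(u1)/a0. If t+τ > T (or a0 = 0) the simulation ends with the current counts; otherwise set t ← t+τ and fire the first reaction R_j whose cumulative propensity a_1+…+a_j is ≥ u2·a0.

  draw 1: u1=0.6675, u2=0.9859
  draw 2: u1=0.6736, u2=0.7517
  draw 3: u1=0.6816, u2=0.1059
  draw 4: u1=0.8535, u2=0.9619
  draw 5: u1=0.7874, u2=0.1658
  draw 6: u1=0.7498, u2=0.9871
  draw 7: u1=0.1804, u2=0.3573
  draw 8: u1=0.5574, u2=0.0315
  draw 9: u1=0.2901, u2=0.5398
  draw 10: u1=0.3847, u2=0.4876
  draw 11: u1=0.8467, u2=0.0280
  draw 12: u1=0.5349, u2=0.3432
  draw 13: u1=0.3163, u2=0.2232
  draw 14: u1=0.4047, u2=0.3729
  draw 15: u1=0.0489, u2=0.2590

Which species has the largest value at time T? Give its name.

t=0.000: G=2 Z=3 X=4
Draw 1: a1=2.992, a2=0.914, a3=1.311, a0=5.217; τ=−ln(0.6675)/5.217=0.077 → t=0.077; u2·a0=0.9859·5.217=5.143; a1+a2=3.906 < 5.143 ≤ a1+…+a3=5.217 → R3 fires; G=3 Z=2 X=4
Draw 2: a1=4.488, a2=1.371, a3=0.874, a0=6.733; τ=−ln(0.6736)/6.733=0.059 → t=0.136; u2·a0=0.7517·6.733=5.061; a1=4.488 < 5.061 ≤ a1+a2=5.859 → R2 fires; G=2 Z=3 X=5
Draw 3: a1=3.740, a2=0.914, a3=1.311, a0=5.965; τ=−ln(0.6816)/5.965=0.064 → t=0.200; u2·a0=0.1059·5.965=0.632 ≤ a1=3.740 → R1 fires; G=3 Z=4 X=4
Draw 4: a1=4.488, a2=1.371, a3=1.748, a0=7.607; τ=−ln(0.8535)/7.607=0.021 → t=0.221; u2·a0=0.9619·7.607=7.317; a1+a2=5.859 < 7.317 ≤ a1+…+a3=7.607 → R3 fires; G=4 Z=3 X=4
Draw 5: a1=5.984, a2=1.828, a3=1.311, a0=9.123; τ=−ln(0.7874)/9.123=0.026 → t=0.247; u2·a0=0.1658·9.123=1.513 ≤ a1=5.984 → R1 fires; G=5 Z=4 X=3
Draw 6: a1=5.610, a2=2.285, a3=1.748, a0=9.643; τ=−ln(0.7498)/9.643=0.030 → t=0.277; u2·a0=0.9871·9.643=9.519; a1+a2=7.895 < 9.519 ≤ a1+…+a3=9.643 → R3 fires; G=6 Z=3 X=3
Draw 7: a1=6.732, a2=2.742, a3=1.311, a0=10.785; τ=−ln(0.1804)/10.785=0.159 → t=0.436; u2·a0=0.3573·10.785=3.853 ≤ a1=6.732 → R1 fires; G=7 Z=4 X=2
Draw 8: a1=5.236, a2=3.199, a3=1.748, a0=10.183; τ=−ln(0.5574)/10.183=0.057 → t=0.493; u2·a0=0.0315·10.183=0.321 ≤ a1=5.236 → R1 fires; G=8 Z=5 X=1
Draw 9: a1=2.992, a2=3.656, a3=2.185, a0=8.833; τ=−ln(0.2901)/8.833=0.140 → t=0.634; u2·a0=0.5398·8.833=4.768; a1=2.992 < 4.768 ≤ a1+a2=6.648 → R2 fires; G=7 Z=6 X=2
Draw 10: a1=5.236, a2=3.199, a3=2.622, a0=11.057; τ=−ln(0.3847)/11.057=0.086 → t=0.720; u2·a0=0.4876·11.057=5.391; a1=5.236 < 5.391 ≤ a1+a2=8.435 → R2 fires; G=6 Z=7 X=3
Draw 11: a1=6.732, a2=2.742, a3=3.059, a0=12.533; τ=−ln(0.8467)/12.533=0.013 → t=0.733; u2·a0=0.0280·12.533=0.351 ≤ a1=6.732 → R1 fires; G=7 Z=8 X=2
Draw 12: a1=5.236, a2=3.199, a3=3.496, a0=11.931; τ=−ln(0.5349)/11.931=0.052 → t=0.786; u2·a0=0.3432·11.931=4.095 ≤ a1=5.236 → R1 fires; G=8 Z=9 X=1
Draw 13: a1=2.992, a2=3.656, a3=3.933, a0=10.581; τ=−ln(0.3163)/10.581=0.109 → t=0.895; u2·a0=0.2232·10.581=2.362 ≤ a1=2.992 → R1 fires; G=9 Z=10 X=0
Draw 14: a1=0.000, a2=4.113, a3=4.370, a0=8.483; τ=−ln(0.4047)/8.483=0.107 → t=1.001; u2·a0=0.3729·8.483=3.163; a1=0.000 < 3.163 ≤ a1+a2=4.113 → R2 fires; G=8 Z=11 X=1
Draw 15: a1=2.992, a2=3.656, a3=4.807, a0=11.455; τ=−ln(0.0489)/11.455=0.263 → t=1.265 > T=1.19: stop.
At T=1.19: G=8 Z=11 X=1; the largest is Z.

Dominant species at T: Z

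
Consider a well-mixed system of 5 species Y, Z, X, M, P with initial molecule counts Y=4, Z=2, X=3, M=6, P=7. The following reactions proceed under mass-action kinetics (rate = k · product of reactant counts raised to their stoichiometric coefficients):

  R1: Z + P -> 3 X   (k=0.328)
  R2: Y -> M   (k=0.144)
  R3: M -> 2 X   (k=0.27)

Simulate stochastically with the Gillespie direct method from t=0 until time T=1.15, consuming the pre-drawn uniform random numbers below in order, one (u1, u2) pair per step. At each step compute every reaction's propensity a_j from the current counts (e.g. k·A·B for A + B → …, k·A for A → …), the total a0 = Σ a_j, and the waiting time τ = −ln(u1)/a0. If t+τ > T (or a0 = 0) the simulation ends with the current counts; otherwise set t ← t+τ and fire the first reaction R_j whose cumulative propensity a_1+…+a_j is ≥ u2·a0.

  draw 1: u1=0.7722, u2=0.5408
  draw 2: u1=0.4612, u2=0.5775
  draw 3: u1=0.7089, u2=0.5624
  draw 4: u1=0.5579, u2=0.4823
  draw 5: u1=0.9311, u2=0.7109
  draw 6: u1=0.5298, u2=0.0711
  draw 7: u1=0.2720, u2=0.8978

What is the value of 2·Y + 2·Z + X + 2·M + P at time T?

Check how each reaction changes W = 2·Y + 2·Z + X + 2·M + P (weight of products minus weight of reactants):
R1: Z + P -> 3 X: (1·3) − (2·1 + 1·1) = 3 − 3 = 0
R2: Y -> M: (2·1) − (2·1) = 2 − 2 = 0
R3: M -> 2 X: (1·2) − (2·1) = 2 − 2 = 0
Every reaction leaves W unchanged, so W is conserved and no simulation is needed: W(T) = W(0) = 2·4 + 2·2 + 3 + 2·6 + 7 = 34

Value at T = 34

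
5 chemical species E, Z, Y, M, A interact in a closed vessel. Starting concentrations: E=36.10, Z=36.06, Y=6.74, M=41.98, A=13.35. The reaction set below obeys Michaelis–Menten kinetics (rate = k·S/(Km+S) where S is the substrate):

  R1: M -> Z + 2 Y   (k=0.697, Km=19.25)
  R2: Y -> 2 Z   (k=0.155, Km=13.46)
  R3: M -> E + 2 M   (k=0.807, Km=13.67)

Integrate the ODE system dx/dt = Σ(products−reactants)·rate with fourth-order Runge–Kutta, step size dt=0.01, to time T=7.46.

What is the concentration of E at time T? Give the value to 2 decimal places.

E at T = 40.65

RK4 with dt=0.01: 746 steps to T=7.46. Trajectory (selected grid times):
t=0.00: E=36.10 Z=36.06 Y=6.74 M=41.98 A=13.35
t=0.83: E=36.61 Z=36.55 Y=7.49 M=42.09 A=13.35
t=1.66: E=37.11 Z=37.04 Y=8.24 M=42.20 A=13.35
t=2.49: E=37.62 Z=37.54 Y=8.98 M=42.31 A=13.35
t=3.32: E=38.12 Z=38.04 Y=9.72 M=42.41 A=13.35
t=4.14: E=38.62 Z=38.54 Y=10.46 M=42.52 A=13.35
t=4.97: E=39.13 Z=39.05 Y=11.19 M=42.63 A=13.35
t=5.80: E=39.64 Z=39.57 Y=11.93 M=42.74 A=13.35
t=6.63: E=40.15 Z=40.09 Y=12.67 M=42.85 A=13.35
t=7.46: E=40.65 Z=40.62 Y=13.40 M=42.96 A=13.35
Read off E at T=7.46: 40.65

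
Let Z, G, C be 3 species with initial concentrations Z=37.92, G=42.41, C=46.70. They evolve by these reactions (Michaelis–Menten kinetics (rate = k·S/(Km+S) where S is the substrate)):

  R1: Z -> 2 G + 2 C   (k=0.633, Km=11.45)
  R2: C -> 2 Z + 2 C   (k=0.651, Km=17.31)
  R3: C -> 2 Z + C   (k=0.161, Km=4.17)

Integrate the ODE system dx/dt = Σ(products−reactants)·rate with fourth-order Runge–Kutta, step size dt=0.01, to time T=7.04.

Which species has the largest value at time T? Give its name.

RK4 with dt=0.01: 704 steps to T=7.04. Trajectory (selected grid times):
t=0.00: Z=37.92 G=42.41 C=46.70
t=0.78: Z=38.51 G=43.17 C=47.83
t=1.56: Z=39.11 G=43.93 C=48.97
t=2.35: Z=39.72 G=44.71 C=50.12
t=3.13: Z=40.33 G=45.48 C=51.27
t=3.91: Z=40.94 G=46.25 C=52.42
t=4.69: Z=41.55 G=47.02 C=53.58
t=5.48: Z=42.17 G=47.80 C=54.75
t=6.26: Z=42.79 G=48.58 C=55.92
t=7.04: Z=43.41 G=49.36 C=57.09
At T=7.04: Z=43.41 G=49.36 C=57.09; the largest is C.

Dominant species at T: C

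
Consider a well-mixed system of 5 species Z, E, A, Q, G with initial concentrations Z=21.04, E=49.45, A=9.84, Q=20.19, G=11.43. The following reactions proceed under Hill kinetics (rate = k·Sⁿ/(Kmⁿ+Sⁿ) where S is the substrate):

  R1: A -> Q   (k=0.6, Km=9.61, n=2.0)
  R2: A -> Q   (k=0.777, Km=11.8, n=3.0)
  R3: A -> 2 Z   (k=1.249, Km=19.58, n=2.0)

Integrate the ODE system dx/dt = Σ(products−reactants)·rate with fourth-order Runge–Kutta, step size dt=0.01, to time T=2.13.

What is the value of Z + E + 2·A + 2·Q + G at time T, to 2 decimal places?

Value at T = 141.98

Check how each reaction changes W = Z + E + 2·A + 2·Q + G (weight of products minus weight of reactants):
R1: A -> Q: (2·1) − (2·1) = 2 − 2 = 0
R2: A -> Q: (2·1) − (2·1) = 2 − 2 = 0
R3: A -> 2 Z: (1·2) − (2·1) = 2 − 2 = 0
Every reaction leaves W unchanged, so W is conserved and no simulation is needed: W(T) = W(0) = 21.04 + 49.45 + 2·9.84 + 2·20.19 + 11.43 = 141.98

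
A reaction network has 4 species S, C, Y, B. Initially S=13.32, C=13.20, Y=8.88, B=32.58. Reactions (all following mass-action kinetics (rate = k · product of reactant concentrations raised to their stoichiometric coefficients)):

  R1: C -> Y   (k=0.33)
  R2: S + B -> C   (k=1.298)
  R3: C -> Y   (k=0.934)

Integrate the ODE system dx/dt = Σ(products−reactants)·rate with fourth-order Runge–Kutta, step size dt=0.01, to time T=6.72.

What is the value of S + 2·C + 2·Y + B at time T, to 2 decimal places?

Value at T = 90.06

Check how each reaction changes W = S + 2·C + 2·Y + B (weight of products minus weight of reactants):
R1: C -> Y: (2·1) − (2·1) = 2 − 2 = 0
R2: S + B -> C: (2·1) − (1·1 + 1·1) = 2 − 2 = 0
R3: C -> Y: (2·1) − (2·1) = 2 − 2 = 0
Every reaction leaves W unchanged, so W is conserved and no simulation is needed: W(T) = W(0) = 13.32 + 2·13.20 + 2·8.88 + 32.58 = 90.06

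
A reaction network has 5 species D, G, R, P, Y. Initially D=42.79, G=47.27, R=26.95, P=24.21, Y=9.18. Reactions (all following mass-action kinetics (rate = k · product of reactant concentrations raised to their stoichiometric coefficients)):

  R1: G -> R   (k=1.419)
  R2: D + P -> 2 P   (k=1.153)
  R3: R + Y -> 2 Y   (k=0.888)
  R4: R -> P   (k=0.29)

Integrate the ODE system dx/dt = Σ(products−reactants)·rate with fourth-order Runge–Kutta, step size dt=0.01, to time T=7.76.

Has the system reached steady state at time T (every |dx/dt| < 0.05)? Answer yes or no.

Steady state at T: yes

RK4 with dt=0.01: 776 steps to T=7.76. Trajectory (selected grid times):
t=0.00: D=42.79 G=47.27 R=26.95 P=24.21 Y=9.18
t=0.86: D=0.00 G=13.95 R=0.33 P=67.66 Y=68.46
t=1.72: D=0.00 G=4.12 R=0.09 P=67.70 Y=78.50
t=2.59: D=0.00 G=1.20 R=0.02 P=67.71 Y=81.47
t=3.45: D=0.00 G=0.35 R=0.01 P=67.72 Y=82.32
t=4.31: D=0.00 G=0.10 R=0.00 P=67.72 Y=82.58
t=5.17: D=0.00 G=0.03 R=0.00 P=67.72 Y=82.65
t=6.04: D=0.00 G=0.01 R=0.00 P=67.72 Y=82.67
t=6.90: D=0.00 G=0.00 R=0.00 P=67.72 Y=82.68
t=7.76: D=0.00 G=0.00 R=0.00 P=67.72 Y=82.68
Rates at T: R1=0.0011, R2=0.0000, R3=0.0011, R4=0.0000
dx/dt at T (Σ net stoichiometry × rate): D=-0.0000, G=-0.0011, R=-0.0000, P=+0.0000, Y=+0.0011
Largest |dx/dt| is |+0.0011| (Y) < 0.05 → steady.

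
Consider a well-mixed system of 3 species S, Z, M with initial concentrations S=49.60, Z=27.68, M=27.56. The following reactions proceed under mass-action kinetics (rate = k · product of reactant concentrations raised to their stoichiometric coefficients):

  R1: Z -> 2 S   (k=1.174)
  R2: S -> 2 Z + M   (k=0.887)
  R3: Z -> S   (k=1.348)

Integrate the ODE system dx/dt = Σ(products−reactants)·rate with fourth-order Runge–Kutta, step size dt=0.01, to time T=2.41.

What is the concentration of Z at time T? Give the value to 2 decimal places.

RK4 with dt=0.01: 241 steps to T=2.41. Trajectory (selected grid times):
t=0.00: S=49.60 Z=27.68 M=27.56
t=0.27: S=66.45 Z=34.42 M=41.40
t=0.54: S=87.21 Z=44.37 M=59.70
t=0.80: S=112.78 Z=57.15 M=82.64
t=1.07: S=147.12 Z=74.48 M=113.58
t=1.34: S=191.88 Z=97.11 M=153.94
t=1.61: S=250.25 Z=126.64 M=206.57
t=1.87: S=323.16 Z=163.54 M=272.34
t=2.14: S=421.44 Z=213.28 M=360.98
t=2.41: S=549.60 Z=278.14 M=476.58
Read off Z at T=2.41: 278.14

Z at T = 278.14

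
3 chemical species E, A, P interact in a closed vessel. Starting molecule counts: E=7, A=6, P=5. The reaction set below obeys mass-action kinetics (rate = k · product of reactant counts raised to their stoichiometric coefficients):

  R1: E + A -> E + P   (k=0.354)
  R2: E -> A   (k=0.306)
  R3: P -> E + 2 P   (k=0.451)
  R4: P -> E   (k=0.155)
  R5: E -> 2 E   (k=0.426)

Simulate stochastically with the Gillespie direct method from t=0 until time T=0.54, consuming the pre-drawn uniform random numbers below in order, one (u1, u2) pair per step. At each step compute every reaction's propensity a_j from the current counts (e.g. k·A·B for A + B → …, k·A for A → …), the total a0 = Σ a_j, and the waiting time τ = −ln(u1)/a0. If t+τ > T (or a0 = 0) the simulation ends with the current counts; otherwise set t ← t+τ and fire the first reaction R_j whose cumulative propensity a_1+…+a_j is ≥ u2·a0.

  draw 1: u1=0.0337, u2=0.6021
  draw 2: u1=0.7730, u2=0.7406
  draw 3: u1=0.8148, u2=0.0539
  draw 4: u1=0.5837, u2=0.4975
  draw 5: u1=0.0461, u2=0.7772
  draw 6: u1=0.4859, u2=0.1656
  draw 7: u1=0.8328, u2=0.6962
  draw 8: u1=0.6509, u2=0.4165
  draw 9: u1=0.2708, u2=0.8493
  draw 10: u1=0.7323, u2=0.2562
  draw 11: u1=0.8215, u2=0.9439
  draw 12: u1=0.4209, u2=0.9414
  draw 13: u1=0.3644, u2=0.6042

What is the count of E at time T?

E at T = 12

t=0.000: E=7 A=6 P=5
Draw 1: a1=14.868, a2=2.142, a3=2.255, a4=0.775, a5=2.982, a0=23.022; τ=−ln(0.0337)/23.022=0.147 → t=0.147; u2·a0=0.6021·23.022=13.862 ≤ a1=14.868 → R1 fires; E=7 A=5 P=6
Draw 2: a1=12.390, a2=2.142, a3=2.706, a4=0.930, a5=2.982, a0=21.150; τ=−ln(0.7730)/21.150=0.012 → t=0.159; u2·a0=0.7406·21.150=15.664; a1+a2=14.532 < 15.664 ≤ a1+…+a3=17.238 → R3 fires; E=8 A=5 P=7
Draw 3: a1=14.160, a2=2.448, a3=3.157, a4=1.085, a5=3.408, a0=24.258; τ=−ln(0.8148)/24.258=0.008 → t=0.168; u2·a0=0.0539·24.258=1.308 ≤ a1=14.160 → R1 fires; E=8 A=4 P=8
Draw 4: a1=11.328, a2=2.448, a3=3.608, a4=1.240, a5=3.408, a0=22.032; τ=−ln(0.5837)/22.032=0.024 → t=0.192; u2·a0=0.4975·22.032=10.961 ≤ a1=11.328 → R1 fires; E=8 A=3 P=9
Draw 5: a1=8.496, a2=2.448, a3=4.059, a4=1.395, a5=3.408, a0=19.806; τ=−ln(0.0461)/19.806=0.155 → t=0.348; u2·a0=0.7772·19.806=15.393; a1+…+a3=15.003 < 15.393 ≤ a1+…+a4=16.398 → R4 fires; E=9 A=3 P=8
Draw 6: a1=9.558, a2=2.754, a3=3.608, a4=1.240, a5=3.834, a0=20.994; τ=−ln(0.4859)/20.994=0.034 → t=0.382; u2·a0=0.1656·20.994=3.477 ≤ a1=9.558 → R1 fires; E=9 A=2 P=9
Draw 7: a1=6.372, a2=2.754, a3=4.059, a4=1.395, a5=3.834, a0=18.414; τ=−ln(0.8328)/18.414=0.010 → t=0.392; u2·a0=0.6962·18.414=12.820; a1+a2=9.126 < 12.820 ≤ a1+…+a3=13.185 → R3 fires; E=10 A=2 P=10
Draw 8: a1=7.080, a2=3.060, a3=4.510, a4=1.550, a5=4.260, a0=20.460; τ=−ln(0.6509)/20.460=0.021 → t=0.413; u2·a0=0.4165·20.460=8.522; a1=7.080 < 8.522 ≤ a1+a2=10.140 → R2 fires; E=9 A=3 P=10
Draw 9: a1=9.558, a2=2.754, a3=4.510, a4=1.550, a5=3.834, a0=22.206; τ=−ln(0.2708)/22.206=0.059 → t=0.472; u2·a0=0.8493·22.206=18.860; a1+…+a4=18.372 < 18.860 ≤ a1+…+a5=22.206 → R5 fires; E=10 A=3 P=10
Draw 10: a1=10.620, a2=3.060, a3=4.510, a4=1.550, a5=4.260, a0=24.000; τ=−ln(0.7323)/24.000=0.013 → t=0.485; u2·a0=0.2562·24.000=6.149 ≤ a1=10.620 → R1 fires; E=10 A=2 P=11
Draw 11: a1=7.080, a2=3.060, a3=4.961, a4=1.705, a5=4.260, a0=21.066; τ=−ln(0.8215)/21.066=0.009 → t=0.494; u2·a0=0.9439·21.066=19.884; a1+…+a4=16.806 < 19.884 ≤ a1+…+a5=21.066 → R5 fires; E=11 A=2 P=11
Draw 12: a1=7.788, a2=3.366, a3=4.961, a4=1.705, a5=4.686, a0=22.506; τ=−ln(0.4209)/22.506=0.038 → t=0.533; u2·a0=0.9414·22.506=21.187; a1+…+a4=17.820 < 21.187 ≤ a1+…+a5=22.506 → R5 fires; E=12 A=2 P=11
Draw 13: a1=8.496, a2=3.672, a3=4.961, a4=1.705, a5=5.112, a0=23.946; τ=−ln(0.3644)/23.946=0.042 → t=0.575 > T=0.54: stop.
Read off E at T=0.54: 12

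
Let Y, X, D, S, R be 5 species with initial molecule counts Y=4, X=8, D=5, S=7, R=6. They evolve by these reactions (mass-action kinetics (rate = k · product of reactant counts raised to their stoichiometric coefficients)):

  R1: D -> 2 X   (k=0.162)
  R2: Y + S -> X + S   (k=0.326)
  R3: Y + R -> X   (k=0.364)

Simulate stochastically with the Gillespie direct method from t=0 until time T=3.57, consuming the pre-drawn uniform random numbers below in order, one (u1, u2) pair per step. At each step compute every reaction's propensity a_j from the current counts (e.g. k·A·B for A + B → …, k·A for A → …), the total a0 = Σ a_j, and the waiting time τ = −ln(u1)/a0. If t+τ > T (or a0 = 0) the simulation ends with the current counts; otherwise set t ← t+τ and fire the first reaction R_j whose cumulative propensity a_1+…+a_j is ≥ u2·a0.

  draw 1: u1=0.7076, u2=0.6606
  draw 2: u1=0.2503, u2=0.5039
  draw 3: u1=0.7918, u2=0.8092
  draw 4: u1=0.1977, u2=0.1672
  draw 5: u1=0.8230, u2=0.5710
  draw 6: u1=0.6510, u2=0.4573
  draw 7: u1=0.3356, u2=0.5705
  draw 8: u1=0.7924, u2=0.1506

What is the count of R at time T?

R at T = 4

t=0.000: Y=4 X=8 D=5 S=7 R=6
Draw 1: a1=0.810, a2=9.128, a3=8.736, a0=18.674; τ=−ln(0.7076)/18.674=0.019 → t=0.019; u2·a0=0.6606·18.674=12.336; a1+a2=9.938 < 12.336 ≤ a1+…+a3=18.674 → R3 fires; Y=3 X=9 D=5 S=7 R=5
Draw 2: a1=0.810, a2=6.846, a3=5.460, a0=13.116; τ=−ln(0.2503)/13.116=0.106 → t=0.124; u2·a0=0.5039·13.116=6.609; a1=0.810 < 6.609 ≤ a1+a2=7.656 → R2 fires; Y=2 X=10 D=5 S=7 R=5
Draw 3: a1=0.810, a2=4.564, a3=3.640, a0=9.014; τ=−ln(0.7918)/9.014=0.026 → t=0.150; u2·a0=0.8092·9.014=7.294; a1+a2=5.374 < 7.294 ≤ a1+…+a3=9.014 → R3 fires; Y=1 X=11 D=5 S=7 R=4
Draw 4: a1=0.810, a2=2.282, a3=1.456, a0=4.548; τ=−ln(0.1977)/4.548=0.356 → t=0.506; u2·a0=0.1672·4.548=0.760 ≤ a1=0.810 → R1 fires; Y=1 X=13 D=4 S=7 R=4
Draw 5: a1=0.648, a2=2.282, a3=1.456, a0=4.386; τ=−ln(0.8230)/4.386=0.044 → t=0.551; u2·a0=0.5710·4.386=2.504; a1=0.648 < 2.504 ≤ a1+a2=2.930 → R2 fires; Y=0 X=14 D=4 S=7 R=4
Draw 6: a1=0.648, a2=0.000, a3=0.000, a0=0.648; τ=−ln(0.6510)/0.648=0.662 → t=1.213; u2·a0=0.4573·0.648=0.296 ≤ a1=0.648 → R1 fires; Y=0 X=16 D=3 S=7 R=4
Draw 7: a1=0.486, a2=0.000, a3=0.000, a0=0.486; τ=−ln(0.3356)/0.486=2.247 → t=3.460; u2·a0=0.5705·0.486=0.277 ≤ a1=0.486 → R1 fires; Y=0 X=18 D=2 S=7 R=4
Draw 8: a1=0.324, a2=0.000, a3=0.000, a0=0.324; τ=−ln(0.7924)/0.324=0.718 → t=4.178 > T=3.57: stop.
Read off R at T=3.57: 4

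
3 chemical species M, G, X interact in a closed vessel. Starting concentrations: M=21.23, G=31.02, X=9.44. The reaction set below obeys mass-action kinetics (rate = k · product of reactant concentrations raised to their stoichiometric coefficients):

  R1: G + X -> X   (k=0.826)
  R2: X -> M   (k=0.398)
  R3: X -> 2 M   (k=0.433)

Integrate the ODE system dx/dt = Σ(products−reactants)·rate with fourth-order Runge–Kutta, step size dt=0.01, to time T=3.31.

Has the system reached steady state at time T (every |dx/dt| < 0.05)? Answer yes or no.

RK4 with dt=0.01: 331 steps to T=3.31. Trajectory (selected grid times):
t=0.00: M=21.23 G=31.02 X=9.44
t=0.37: M=25.03 G=2.59 X=6.94
t=0.74: M=27.83 G=0.42 X=5.10
t=1.10: M=29.83 G=0.11 X=3.78
t=1.47: M=31.36 G=0.04 X=2.78
t=1.84: M=32.48 G=0.02 X=2.05
t=2.21: M=33.30 G=0.01 X=1.50
t=2.57: M=33.89 G=0.01 X=1.12
t=2.94: M=34.34 G=0.01 X=0.82
t=3.31: M=34.67 G=0.00 X=0.60
Rates at T: R1=0.0024, R2=0.2400, R3=0.2611
dx/dt at T (Σ net stoichiometry × rate): M=+0.7623, G=-0.0024, X=-0.5012
Largest |dx/dt| is |+0.7623| (M) ≥ 0.05 → not steady.

Steady state at T: no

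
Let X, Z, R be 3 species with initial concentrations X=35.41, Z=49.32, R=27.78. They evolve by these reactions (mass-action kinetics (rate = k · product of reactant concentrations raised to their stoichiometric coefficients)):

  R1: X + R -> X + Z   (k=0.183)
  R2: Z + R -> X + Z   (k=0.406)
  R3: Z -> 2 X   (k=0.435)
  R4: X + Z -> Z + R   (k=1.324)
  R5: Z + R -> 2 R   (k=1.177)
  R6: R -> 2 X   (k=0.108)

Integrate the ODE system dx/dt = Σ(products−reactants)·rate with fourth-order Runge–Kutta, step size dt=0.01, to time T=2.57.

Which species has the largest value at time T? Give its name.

Dominant species at T: R

RK4 with dt=0.01: 257 steps to T=2.57. Trajectory (selected grid times):
t=0.00: X=35.41 Z=49.32 R=27.78
t=0.29: X=28.28 Z=4.37 R=83.22
t=0.57: X=29.34 Z=4.54 R=85.08
t=0.86: X=30.11 Z=4.66 R=87.47
t=1.14: X=30.86 Z=4.77 R=89.86
t=1.43: X=31.65 Z=4.90 R=92.41
t=1.71: X=32.43 Z=5.02 R=94.94
t=2.00: X=33.26 Z=5.15 R=97.64
t=2.28: X=34.09 Z=5.28 R=100.31
t=2.57: X=34.97 Z=5.41 R=103.16
At T=2.57: X=34.97 Z=5.41 R=103.16; the largest is R.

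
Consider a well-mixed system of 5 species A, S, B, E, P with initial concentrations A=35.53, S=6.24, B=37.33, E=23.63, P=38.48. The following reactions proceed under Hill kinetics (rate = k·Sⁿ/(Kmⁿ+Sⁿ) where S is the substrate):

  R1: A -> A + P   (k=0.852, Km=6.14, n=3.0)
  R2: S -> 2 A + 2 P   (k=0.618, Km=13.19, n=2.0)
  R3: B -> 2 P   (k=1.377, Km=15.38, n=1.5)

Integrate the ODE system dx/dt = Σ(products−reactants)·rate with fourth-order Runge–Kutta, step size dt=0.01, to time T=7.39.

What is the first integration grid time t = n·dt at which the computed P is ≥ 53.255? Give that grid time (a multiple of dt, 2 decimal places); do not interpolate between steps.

Threshold first reached at t = 4.64

RK4 with dt=0.01: 739 steps to T=7.39. Trajectory (selected grid times):
t=0.00: A=35.53 S=6.24 B=37.33 E=23.63 P=38.48
t=0.82: A=35.71 S=6.15 B=36.44 E=23.63 P=41.14
t=1.64: A=35.89 S=6.06 B=35.56 E=23.63 P=43.78
t=2.46: A=36.07 S=5.97 B=34.68 E=23.63 P=46.40
t=3.28: A=36.24 S=5.89 B=33.81 E=23.63 P=49.00
t=4.11: A=36.41 S=5.80 B=32.94 E=23.63 P=51.61
t=4.63: A=36.51 S=5.75 B=32.40 E=23.63 P=53.24
t=4.64: A=36.51 S=5.75 B=32.39 E=23.63 P=53.27
t=4.93: A=36.57 S=5.72 B=32.09 E=23.63 P=54.17
t=5.75: A=36.73 S=5.64 B=31.25 E=23.63 P=56.71
t=6.57: A=36.88 S=5.56 B=30.41 E=23.63 P=59.23
t=7.39: A=37.03 S=5.49 B=29.59 E=23.63 P=61.73
P(4.63)=53.239 < 53.255 but P(4.64)=53.270 ≥ 53.255, so the first grid time is t=4.64.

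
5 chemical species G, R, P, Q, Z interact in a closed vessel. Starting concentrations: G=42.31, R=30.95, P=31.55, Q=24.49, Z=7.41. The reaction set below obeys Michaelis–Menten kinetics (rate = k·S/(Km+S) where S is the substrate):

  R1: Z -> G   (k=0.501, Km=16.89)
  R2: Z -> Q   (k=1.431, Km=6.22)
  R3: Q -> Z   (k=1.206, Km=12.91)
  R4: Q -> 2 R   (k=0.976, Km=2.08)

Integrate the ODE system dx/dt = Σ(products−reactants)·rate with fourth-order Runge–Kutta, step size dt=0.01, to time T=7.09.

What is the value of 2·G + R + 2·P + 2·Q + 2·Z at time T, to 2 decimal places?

Value at T = 242.47

Check how each reaction changes W = 2·G + R + 2·P + 2·Q + 2·Z (weight of products minus weight of reactants):
R1: Z -> G: (2·1) − (2·1) = 2 − 2 = 0
R2: Z -> Q: (2·1) − (2·1) = 2 − 2 = 0
R3: Q -> Z: (2·1) − (2·1) = 2 − 2 = 0
R4: Q -> 2 R: (1·2) − (2·1) = 2 − 2 = 0
Every reaction leaves W unchanged, so W is conserved and no simulation is needed: W(T) = W(0) = 2·42.31 + 30.95 + 2·31.55 + 2·24.49 + 2·7.41 = 242.47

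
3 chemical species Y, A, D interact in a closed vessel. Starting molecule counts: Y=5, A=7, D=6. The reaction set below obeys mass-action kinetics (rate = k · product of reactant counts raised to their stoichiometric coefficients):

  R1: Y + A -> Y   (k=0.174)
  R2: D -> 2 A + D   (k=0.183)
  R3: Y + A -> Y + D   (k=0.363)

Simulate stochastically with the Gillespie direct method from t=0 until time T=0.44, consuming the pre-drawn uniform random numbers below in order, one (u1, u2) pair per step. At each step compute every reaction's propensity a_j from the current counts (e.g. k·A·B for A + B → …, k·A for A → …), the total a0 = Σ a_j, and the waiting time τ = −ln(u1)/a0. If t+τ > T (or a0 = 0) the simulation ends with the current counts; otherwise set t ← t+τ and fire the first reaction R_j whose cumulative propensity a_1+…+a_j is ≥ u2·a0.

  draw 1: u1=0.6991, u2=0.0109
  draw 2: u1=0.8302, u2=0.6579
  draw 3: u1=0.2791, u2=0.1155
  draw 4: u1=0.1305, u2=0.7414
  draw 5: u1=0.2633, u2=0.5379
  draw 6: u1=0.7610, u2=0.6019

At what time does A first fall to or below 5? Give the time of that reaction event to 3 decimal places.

t=0.000: Y=5 A=7 D=6
Draw 1: a1=6.090, a2=1.098, a3=12.705, a0=19.893; τ=−ln(0.6991)/19.893=0.018 → t=0.018; u2·a0=0.0109·19.893=0.217 ≤ a1=6.090 → R1 fires; Y=5 A=6 D=6
Draw 2: a1=5.220, a2=1.098, a3=10.890, a0=17.208; τ=−ln(0.8302)/17.208=0.011 → t=0.029; u2·a0=0.6579·17.208=11.321; a1+a2=6.318 < 11.321 ≤ a1+…+a3=17.208 → R3 fires; Y=5 A=5 D=7
Draw 3: a1=4.350, a2=1.281, a3=9.075, a0=14.706; τ=−ln(0.2791)/14.706=0.087 → t=0.116; u2·a0=0.1155·14.706=1.699 ≤ a1=4.350 → R1 fires; Y=5 A=4 D=7
Draw 4: a1=3.480, a2=1.281, a3=7.260, a0=12.021; τ=−ln(0.1305)/12.021=0.169 → t=0.285; u2·a0=0.7414·12.021=8.912; a1+a2=4.761 < 8.912 ≤ a1+…+a3=12.021 → R3 fires; Y=5 A=3 D=8
Draw 5: a1=2.610, a2=1.464, a3=5.445, a0=9.519; τ=−ln(0.2633)/9.519=0.140 → t=0.425; u2·a0=0.5379·9.519=5.120; a1+a2=4.074 < 5.120 ≤ a1+…+a3=9.519 → R3 fires; Y=5 A=2 D=9
Draw 6: a1=1.740, a2=1.647, a3=3.630, a0=7.017; τ=−ln(0.7610)/7.017=0.039 → t=0.464 > T=0.44: stop.
A first becomes ≤ 5 when it reaches 5 at the event at t=0.029.

Threshold first reached at t = 0.029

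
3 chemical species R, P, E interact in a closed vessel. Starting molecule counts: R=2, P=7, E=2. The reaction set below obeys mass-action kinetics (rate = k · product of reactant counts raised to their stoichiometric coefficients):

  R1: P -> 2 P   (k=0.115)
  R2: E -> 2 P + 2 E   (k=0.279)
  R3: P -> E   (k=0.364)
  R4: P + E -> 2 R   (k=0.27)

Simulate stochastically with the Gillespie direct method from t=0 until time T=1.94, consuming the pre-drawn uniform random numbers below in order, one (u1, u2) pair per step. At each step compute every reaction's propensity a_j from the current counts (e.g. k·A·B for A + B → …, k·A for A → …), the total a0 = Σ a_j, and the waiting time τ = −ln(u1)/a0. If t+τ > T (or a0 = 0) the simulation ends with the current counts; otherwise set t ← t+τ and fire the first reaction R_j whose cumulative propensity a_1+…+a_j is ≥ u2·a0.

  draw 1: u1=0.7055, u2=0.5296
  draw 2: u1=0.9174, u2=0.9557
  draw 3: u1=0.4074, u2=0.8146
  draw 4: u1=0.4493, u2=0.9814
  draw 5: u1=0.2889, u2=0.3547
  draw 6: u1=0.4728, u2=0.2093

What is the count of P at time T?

P at T = 2

t=0.000: R=2 P=7 E=2
Draw 1: a1=0.805, a2=0.558, a3=2.548, a4=3.780, a0=7.691; τ=−ln(0.7055)/7.691=0.045 → t=0.045; u2·a0=0.5296·7.691=4.073; a1+…+a3=3.911 < 4.073 ≤ a1+…+a4=7.691 → R4 fires; R=4 P=6 E=1
Draw 2: a1=0.690, a2=0.279, a3=2.184, a4=1.620, a0=4.773; τ=−ln(0.9174)/4.773=0.018 → t=0.063; u2·a0=0.9557·4.773=4.562; a1+…+a3=3.153 < 4.562 ≤ a1+…+a4=4.773 → R4 fires; R=6 P=5 E=0
Draw 3: a1=0.575, a2=0.000, a3=1.820, a4=0.000, a0=2.395; τ=−ln(0.4074)/2.395=0.375 → t=0.438; u2·a0=0.8146·2.395=1.951; a1+a2=0.575 < 1.951 ≤ a1+…+a3=2.395 → R3 fires; R=6 P=4 E=1
Draw 4: a1=0.460, a2=0.279, a3=1.456, a4=1.080, a0=3.275; τ=−ln(0.4493)/3.275=0.244 → t=0.683; u2·a0=0.9814·3.275=3.214; a1+…+a3=2.195 < 3.214 ≤ a1+…+a4=3.275 → R4 fires; R=8 P=3 E=0
Draw 5: a1=0.345, a2=0.000, a3=1.092, a4=0.000, a0=1.437; τ=−ln(0.2889)/1.437=0.864 → t=1.547; u2·a0=0.3547·1.437=0.510; a1+a2=0.345 < 0.510 ≤ a1+…+a3=1.437 → R3 fires; R=8 P=2 E=1
Draw 6: a1=0.230, a2=0.279, a3=0.728, a4=0.540, a0=1.777; τ=−ln(0.4728)/1.777=0.422 → t=1.968 > T=1.94: stop.
Read off P at T=1.94: 2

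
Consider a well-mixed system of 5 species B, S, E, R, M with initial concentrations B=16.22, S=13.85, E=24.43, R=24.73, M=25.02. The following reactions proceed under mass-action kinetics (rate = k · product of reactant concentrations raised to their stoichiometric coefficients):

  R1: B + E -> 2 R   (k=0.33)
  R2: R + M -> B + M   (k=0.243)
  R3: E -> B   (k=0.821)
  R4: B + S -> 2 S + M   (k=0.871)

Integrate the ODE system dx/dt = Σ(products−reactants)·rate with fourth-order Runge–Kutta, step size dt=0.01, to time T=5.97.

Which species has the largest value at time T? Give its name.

Dominant species at T: M

RK4 with dt=0.01: 597 steps to T=5.97. Trajectory (selected grid times):
t=0.00: B=16.22 S=13.85 E=24.43 R=24.73 M=25.02
t=0.66: B=0.11 S=71.46 E=7.63 R=0.03 M=82.63
t=1.33: B=0.06 S=74.84 E=4.33 R=0.01 M=86.01
t=1.99: B=0.03 S=76.70 E=2.49 R=0.00 M=87.87
t=2.65: B=0.02 S=77.77 E=1.44 R=0.00 M=88.94
t=3.32: B=0.01 S=78.39 E=0.83 R=0.00 M=89.56
t=3.98: B=0.01 S=78.74 E=0.48 R=0.00 M=89.91
t=4.64: B=0.00 S=78.95 E=0.28 R=0.00 M=90.12
t=5.31: B=0.00 S=79.07 E=0.16 R=0.00 M=90.24
t=5.97: B=0.00 S=79.13 E=0.09 R=0.00 M=90.30
At T=5.97: B=0.00 S=79.13 E=0.09 R=0.00 M=90.30; the largest is M.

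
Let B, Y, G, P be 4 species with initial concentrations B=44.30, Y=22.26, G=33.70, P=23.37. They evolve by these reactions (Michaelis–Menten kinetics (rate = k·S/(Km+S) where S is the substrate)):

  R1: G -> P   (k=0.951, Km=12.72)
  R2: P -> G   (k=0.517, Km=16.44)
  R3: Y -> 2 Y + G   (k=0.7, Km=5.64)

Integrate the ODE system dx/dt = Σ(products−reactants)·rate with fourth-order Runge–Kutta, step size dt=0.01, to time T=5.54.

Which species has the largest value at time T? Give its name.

Dominant species at T: B

RK4 with dt=0.01: 554 steps to T=5.54. Trajectory (selected grid times):
t=0.00: B=44.30 Y=22.26 G=33.70 P=23.37
t=0.62: B=44.30 Y=22.61 G=33.81 P=23.61
t=1.23: B=44.30 Y=22.95 G=33.91 P=23.85
t=1.85: B=44.30 Y=23.30 G=34.02 P=24.08
t=2.46: B=44.30 Y=23.64 G=34.13 P=24.32
t=3.08: B=44.30 Y=23.99 G=34.25 P=24.56
t=3.69: B=44.30 Y=24.34 G=34.36 P=24.79
t=4.31: B=44.30 Y=24.69 G=34.47 P=25.03
t=4.92: B=44.30 Y=25.04 G=34.59 P=25.26
t=5.54: B=44.30 Y=25.39 G=34.71 P=25.50
At T=5.54: B=44.30 Y=25.39 G=34.71 P=25.50; the largest is B.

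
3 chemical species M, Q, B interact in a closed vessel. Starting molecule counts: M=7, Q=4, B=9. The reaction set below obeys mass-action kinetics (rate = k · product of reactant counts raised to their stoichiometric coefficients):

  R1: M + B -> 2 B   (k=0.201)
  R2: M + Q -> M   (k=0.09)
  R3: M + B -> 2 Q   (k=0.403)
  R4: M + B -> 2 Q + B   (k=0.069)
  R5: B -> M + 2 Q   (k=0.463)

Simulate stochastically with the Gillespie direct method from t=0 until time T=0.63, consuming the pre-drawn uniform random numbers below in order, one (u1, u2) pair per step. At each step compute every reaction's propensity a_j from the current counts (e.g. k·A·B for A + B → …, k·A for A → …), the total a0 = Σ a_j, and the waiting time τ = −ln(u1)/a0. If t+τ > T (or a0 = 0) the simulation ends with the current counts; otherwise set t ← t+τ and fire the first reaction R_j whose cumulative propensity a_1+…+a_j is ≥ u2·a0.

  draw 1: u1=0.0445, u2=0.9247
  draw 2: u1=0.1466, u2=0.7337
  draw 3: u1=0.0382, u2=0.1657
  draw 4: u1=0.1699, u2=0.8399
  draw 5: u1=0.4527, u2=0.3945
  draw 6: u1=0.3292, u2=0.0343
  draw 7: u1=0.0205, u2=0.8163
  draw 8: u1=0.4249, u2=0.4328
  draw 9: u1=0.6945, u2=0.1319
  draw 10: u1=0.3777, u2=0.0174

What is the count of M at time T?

t=0.000: M=7 Q=4 B=9
Draw 1: a1=12.663, a2=2.520, a3=25.389, a4=4.347, a5=4.167, a0=49.086; τ=−ln(0.0445)/49.086=0.063 → t=0.063; u2·a0=0.9247·49.086=45.390; a1+…+a4=44.919 < 45.390 ≤ a1+…+a5=49.086 → R5 fires; M=8 Q=6 B=8
Draw 2: a1=12.864, a2=4.320, a3=25.792, a4=4.416, a5=3.704, a0=51.096; τ=−ln(0.1466)/51.096=0.038 → t=0.101; u2·a0=0.7337·51.096=37.489; a1+a2=17.184 < 37.489 ≤ a1+…+a3=42.976 → R3 fires; M=7 Q=8 B=7
Draw 3: a1=9.849, a2=5.040, a3=19.747, a4=3.381, a5=3.241, a0=41.258; τ=−ln(0.0382)/41.258=0.079 → t=0.180; u2·a0=0.1657·41.258=6.836 ≤ a1=9.849 → R1 fires; M=6 Q=8 B=8
Draw 4: a1=9.648, a2=4.320, a3=19.344, a4=3.312, a5=3.704, a0=40.328; τ=−ln(0.1699)/40.328=0.044 → t=0.224; u2·a0=0.8399·40.328=33.871; a1+…+a3=33.312 < 33.871 ≤ a1+…+a4=36.624 → R4 fires; M=5 Q=10 B=8
Draw 5: a1=8.040, a2=4.500, a3=16.120, a4=2.760, a5=3.704, a0=35.124; τ=−ln(0.4527)/35.124=0.023 → t=0.247; u2·a0=0.3945·35.124=13.856; a1+a2=12.540 < 13.856 ≤ a1+…+a3=28.660 → R3 fires; M=4 Q=12 B=7
Draw 6: a1=5.628, a2=4.320, a3=11.284, a4=1.932, a5=3.241, a0=26.405; τ=−ln(0.3292)/26.405=0.042 → t=0.289; u2·a0=0.0343·26.405=0.906 ≤ a1=5.628 → R1 fires; M=3 Q=12 B=8
Draw 7: a1=4.824, a2=3.240, a3=9.672, a4=1.656, a5=3.704, a0=23.096; τ=−ln(0.0205)/23.096=0.168 → t=0.457; u2·a0=0.8163·23.096=18.853; a1+…+a3=17.736 < 18.853 ≤ a1+…+a4=19.392 → R4 fires; M=2 Q=14 B=8
Draw 8: a1=3.216, a2=2.520, a3=6.448, a4=1.104, a5=3.704, a0=16.992; τ=−ln(0.4249)/16.992=0.050 → t=0.507; u2·a0=0.4328·16.992=7.354; a1+a2=5.736 < 7.354 ≤ a1+…+a3=12.184 → R3 fires; M=1 Q=16 B=7
Draw 9: a1=1.407, a2=1.440, a3=2.821, a4=0.483, a5=3.241, a0=9.392; τ=−ln(0.6945)/9.392=0.039 → t=0.546; u2·a0=0.1319·9.392=1.239 ≤ a1=1.407 → R1 fires; M=0 Q=16 B=8
Draw 10: a1=0.000, a2=0.000, a3=0.000, a4=0.000, a5=3.704, a0=3.704; τ=−ln(0.3777)/3.704=0.263 → t=0.809 > T=0.63: stop.
Read off M at T=0.63: 0

M at T = 0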